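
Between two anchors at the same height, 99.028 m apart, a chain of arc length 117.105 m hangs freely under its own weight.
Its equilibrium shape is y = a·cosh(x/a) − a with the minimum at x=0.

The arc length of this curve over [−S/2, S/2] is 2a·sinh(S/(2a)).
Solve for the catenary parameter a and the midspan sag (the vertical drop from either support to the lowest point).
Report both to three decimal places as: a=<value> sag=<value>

a=48.556 sag=27.510

seed: a₀ = √(S³/(24(L−S))) = √(99.028³/(24·18.077)) = 47.311663
iter 1: u=1.046550  f(a)=+1.016e+00  f'(a)=-8.512e-01  a ← 47.311663 − (+1.016e+00/-8.512e-01) = 48.505464
iter 2: u=1.020792  f(a)=+3.973e-02  f'(a)=-7.858e-01  a ← 48.505464 − (+3.973e-02/-7.858e-01) = 48.556025
iter 3: u=1.019729  f(a)=+6.622e-05  f'(a)=-7.832e-01  a ← 48.556025 − (+6.622e-05/-7.832e-01) = 48.556110
iter 4: u=1.019727  f(a)=+1.846e-10  f'(a)=-7.832e-01  a ← 48.556110 − (+1.846e-10/-7.832e-01) = 48.556110
iter 5: u=1.019727  f(a)=-1.421e-14  f'(a)=-7.832e-01  a ← 48.556110 − (-1.421e-14/-7.832e-01) = 48.556110
converged: |Δa| < 1e-12 after 5 iterations
sag = a·(cosh(S/(2a)) − 1) = 48.556110·(cosh(1.019727) − 1) = 27.510250
T_max/T_min = cosh(S/(2a)) = 1.566566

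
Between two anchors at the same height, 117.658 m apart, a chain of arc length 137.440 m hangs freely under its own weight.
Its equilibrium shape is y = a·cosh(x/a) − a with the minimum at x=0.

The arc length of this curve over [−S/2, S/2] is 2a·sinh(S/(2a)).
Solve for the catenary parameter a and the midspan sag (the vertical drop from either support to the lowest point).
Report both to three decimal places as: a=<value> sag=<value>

a=59.995 sag=31.229

seed: a₀ = √(S³/(24(L−S))) = √(117.658³/(24·19.782)) = 58.572191
iter 1: u=1.004384  f(a)=+1.022e+00  f'(a)=-7.461e-01  a ← 58.572191 − (+1.022e+00/-7.461e-01) = 59.942081
iter 2: u=0.981431  f(a)=+3.696e-02  f'(a)=-6.930e-01  a ← 59.942081 − (+3.696e-02/-6.930e-01) = 59.995406
iter 3: u=0.980558  f(a)=+5.233e-05  f'(a)=-6.911e-01  a ← 59.995406 − (+5.233e-05/-6.911e-01) = 59.995482
iter 4: u=0.980557  f(a)=+1.052e-10  f'(a)=-6.911e-01  a ← 59.995482 − (+1.052e-10/-6.911e-01) = 59.995482
iter 5: u=0.980557  f(a)=+0.000e+00  f'(a)=-6.911e-01  a ← 59.995482 − (+0.000e+00/-6.911e-01) = 59.995482
converged: |Δa| < 1e-12 after 5 iterations
sag = a·(cosh(S/(2a)) − 1) = 59.995482·(cosh(0.980557) − 1) = 31.228946
T_max/T_min = cosh(S/(2a)) = 1.520522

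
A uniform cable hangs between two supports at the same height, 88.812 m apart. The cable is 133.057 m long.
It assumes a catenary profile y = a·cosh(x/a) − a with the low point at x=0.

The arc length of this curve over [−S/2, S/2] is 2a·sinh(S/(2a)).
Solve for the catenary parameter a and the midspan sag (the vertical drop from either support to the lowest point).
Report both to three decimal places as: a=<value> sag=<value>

seed: a₀ = √(S³/(24(L−S))) = √(88.812³/(24·44.245)) = 25.684420
iter 1: u=1.728908  f(a)=+7.103e+00  f'(a)=-4.591e+00  a ← 25.684420 − (+7.103e+00/-4.591e+00) = 27.231543
iter 2: u=1.630682  f(a)=+6.924e-01  f'(a)=-3.736e+00  a ← 27.231543 − (+6.924e-01/-3.736e+00) = 27.416878
iter 3: u=1.619659  f(a)=+8.149e-03  f'(a)=-3.649e+00  a ← 27.416878 − (+8.149e-03/-3.649e+00) = 27.419111
iter 4: u=1.619527  f(a)=+1.158e-06  f'(a)=-3.648e+00  a ← 27.419111 − (+1.158e-06/-3.648e+00) = 27.419111
iter 5: u=1.619527  f(a)=+2.842e-14  f'(a)=-3.648e+00  a ← 27.419111 − (+2.842e-14/-3.648e+00) = 27.419111
converged: |Δa| < 1e-12 after 5 iterations
sag = a·(cosh(S/(2a)) − 1) = 27.419111·(cosh(1.619527) − 1) = 44.538161
T_max/T_min = cosh(S/(2a)) = 2.624347

a=27.419 sag=44.538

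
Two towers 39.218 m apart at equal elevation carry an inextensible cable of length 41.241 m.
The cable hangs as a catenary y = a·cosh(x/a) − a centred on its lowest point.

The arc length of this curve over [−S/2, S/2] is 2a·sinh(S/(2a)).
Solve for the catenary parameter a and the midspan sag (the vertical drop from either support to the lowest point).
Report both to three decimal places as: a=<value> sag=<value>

seed: a₀ = √(S³/(24(L−S))) = √(39.218³/(24·2.023)) = 35.247198
iter 1: u=0.556328  f(a)=+3.154e-02  f'(a)=-1.184e-01  a ← 35.247198 − (+3.154e-02/-1.184e-01) = 35.513605
iter 2: u=0.552155  f(a)=+3.611e-04  f'(a)=-1.157e-01  a ← 35.513605 − (+3.611e-04/-1.157e-01) = 35.516727
iter 3: u=0.552106  f(a)=+4.857e-08  f'(a)=-1.157e-01  a ← 35.516727 − (+4.857e-08/-1.157e-01) = 35.516728
iter 4: u=0.552106  f(a)=-7.105e-15  f'(a)=-1.157e-01  a ← 35.516728 − (-7.105e-15/-1.157e-01) = 35.516728
converged: |Δa| < 1e-12 after 4 iterations
sag = a·(cosh(S/(2a)) − 1) = 35.516728·(cosh(0.552106) − 1) = 5.552031
T_max/T_min = cosh(S/(2a)) = 1.156322

a=35.517 sag=5.552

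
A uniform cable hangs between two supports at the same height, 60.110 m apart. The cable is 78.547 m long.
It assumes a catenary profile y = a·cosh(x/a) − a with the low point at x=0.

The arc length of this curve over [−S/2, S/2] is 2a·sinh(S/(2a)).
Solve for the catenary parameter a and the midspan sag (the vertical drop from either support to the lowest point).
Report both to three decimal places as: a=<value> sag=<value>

a=23.110 sag=22.459

seed: a₀ = √(S³/(24(L−S))) = √(60.110³/(24·18.437)) = 22.154877
iter 1: u=1.356586  f(a)=+1.773e+00  f'(a)=-1.992e+00  a ← 22.154877 − (+1.773e+00/-1.992e+00) = 23.045044
iter 2: u=1.304185  f(a)=+1.124e-01  f'(a)=-1.746e+00  a ← 23.045044 − (+1.124e-01/-1.746e+00) = 23.109439
iter 3: u=1.300551  f(a)=+5.201e-04  f'(a)=-1.730e+00  a ← 23.109439 − (+5.201e-04/-1.730e+00) = 23.109739
iter 4: u=1.300534  f(a)=+1.124e-08  f'(a)=-1.730e+00  a ← 23.109739 − (+1.124e-08/-1.730e+00) = 23.109739
iter 5: u=1.300534  f(a)=+0.000e+00  f'(a)=-1.730e+00  a ← 23.109739 − (+0.000e+00/-1.730e+00) = 23.109739
converged: |Δa| < 1e-12 after 5 iterations
sag = a·(cosh(S/(2a)) − 1) = 23.109739·(cosh(1.300534) − 1) = 22.458538
T_max/T_min = cosh(S/(2a)) = 1.971821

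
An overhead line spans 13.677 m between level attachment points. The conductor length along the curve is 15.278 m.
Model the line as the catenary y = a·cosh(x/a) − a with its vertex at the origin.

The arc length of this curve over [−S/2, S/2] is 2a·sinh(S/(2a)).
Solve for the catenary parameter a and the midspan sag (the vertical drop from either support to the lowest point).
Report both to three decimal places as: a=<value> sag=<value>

a=8.299 sag=2.980

seed: a₀ = √(S³/(24(L−S))) = √(13.677³/(24·1.601)) = 8.159903
iter 1: u=0.838061  f(a)=+5.717e-02  f'(a)=-4.207e-01  a ← 8.159903 − (+5.717e-02/-4.207e-01) = 8.295811
iter 2: u=0.824332  f(a)=+1.460e-03  f'(a)=-3.994e-01  a ← 8.295811 − (+1.460e-03/-3.994e-01) = 8.299466
iter 3: u=0.823969  f(a)=+1.007e-06  f'(a)=-3.989e-01  a ← 8.299466 − (+1.007e-06/-3.989e-01) = 8.299468
iter 4: u=0.823968  f(a)=+4.761e-13  f'(a)=-3.989e-01  a ← 8.299468 − (+4.761e-13/-3.989e-01) = 8.299468
converged: |Δa| < 1e-12 after 4 iterations
sag = a·(cosh(S/(2a)) − 1) = 8.299468·(cosh(0.823968) − 1) = 2.980403
T_max/T_min = cosh(S/(2a)) = 1.359108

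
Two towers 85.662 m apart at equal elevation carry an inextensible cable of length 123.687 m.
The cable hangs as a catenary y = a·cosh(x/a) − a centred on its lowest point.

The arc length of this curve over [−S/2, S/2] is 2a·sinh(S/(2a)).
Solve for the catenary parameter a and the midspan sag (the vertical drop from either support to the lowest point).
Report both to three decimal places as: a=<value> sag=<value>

a=27.840 sag=39.981

seed: a₀ = √(S³/(24(L−S))) = √(85.662³/(24·38.025)) = 26.244728
iter 1: u=1.631985  f(a)=+5.397e+00  f'(a)=-3.747e+00  a ← 26.244728 − (+5.397e+00/-3.747e+00) = 27.685224
iter 2: u=1.547071  f(a)=+4.762e-01  f'(a)=-3.112e+00  a ← 27.685224 − (+4.762e-01/-3.112e+00) = 27.838239
iter 3: u=1.538567  f(a)=+4.500e-03  f'(a)=-3.054e+00  a ← 27.838239 − (+4.500e-03/-3.054e+00) = 27.839713
iter 4: u=1.538486  f(a)=+4.102e-07  f'(a)=-3.053e+00  a ← 27.839713 − (+4.102e-07/-3.053e+00) = 27.839713
iter 5: u=1.538486  f(a)=-1.421e-14  f'(a)=-3.053e+00  a ← 27.839713 − (-1.421e-14/-3.053e+00) = 27.839713
converged: |Δa| < 1e-12 after 5 iterations
sag = a·(cosh(S/(2a)) − 1) = 27.839713·(cosh(1.538486) − 1) = 39.981140
T_max/T_min = cosh(S/(2a)) = 2.436119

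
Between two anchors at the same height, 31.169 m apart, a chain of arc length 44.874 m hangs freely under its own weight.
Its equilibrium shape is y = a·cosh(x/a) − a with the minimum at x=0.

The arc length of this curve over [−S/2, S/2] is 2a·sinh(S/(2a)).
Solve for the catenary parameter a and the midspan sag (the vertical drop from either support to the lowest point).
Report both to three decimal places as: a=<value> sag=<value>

seed: a₀ = √(S³/(24(L−S))) = √(31.169³/(24·13.705)) = 9.594871
iter 1: u=1.624253  f(a)=+1.926e+00  f'(a)=-3.685e+00  a ← 9.594871 − (+1.926e+00/-3.685e+00) = 10.117437
iter 2: u=1.540360  f(a)=+1.685e-01  f'(a)=-3.066e+00  a ← 10.117437 − (+1.685e-01/-3.066e+00) = 10.172399
iter 3: u=1.532038  f(a)=+1.564e-03  f'(a)=-3.009e+00  a ← 10.172399 − (+1.564e-03/-3.009e+00) = 10.172919
iter 4: u=1.531960  f(a)=+1.374e-07  f'(a)=-3.009e+00  a ← 10.172919 − (+1.374e-07/-3.009e+00) = 10.172919
iter 5: u=1.531960  f(a)=+1.421e-14  f'(a)=-3.009e+00  a ← 10.172919 − (+1.421e-14/-3.009e+00) = 10.172919
converged: |Δa| < 1e-12 after 5 iterations
sag = a·(cosh(S/(2a)) − 1) = 10.172919·(cosh(1.531960) − 1) = 14.462569
T_max/T_min = cosh(S/(2a)) = 2.421673

a=10.173 sag=14.463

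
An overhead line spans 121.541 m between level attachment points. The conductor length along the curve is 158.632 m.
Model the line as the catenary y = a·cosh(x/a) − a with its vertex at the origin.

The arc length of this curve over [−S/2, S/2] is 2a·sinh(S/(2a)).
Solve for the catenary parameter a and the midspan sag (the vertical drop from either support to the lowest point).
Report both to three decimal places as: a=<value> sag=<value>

seed: a₀ = √(S³/(24(L−S))) = √(121.541³/(24·37.091)) = 44.910130
iter 1: u=1.353158  f(a)=+3.548e+00  f'(a)=-1.975e+00  a ← 44.910130 − (+3.548e+00/-1.975e+00) = 46.706666
iter 2: u=1.301110  f(a)=+2.240e-01  f'(a)=-1.733e+00  a ← 46.706666 − (+2.240e-01/-1.733e+00) = 46.835947
iter 3: u=1.297518  f(a)=+1.026e-03  f'(a)=-1.717e+00  a ← 46.835947 − (+1.026e-03/-1.717e+00) = 46.836545
iter 4: u=1.297502  f(a)=+2.174e-08  f'(a)=-1.717e+00  a ← 46.836545 − (+2.174e-08/-1.717e+00) = 46.836545
iter 5: u=1.297502  f(a)=+0.000e+00  f'(a)=-1.717e+00  a ← 46.836545 − (+0.000e+00/-1.717e+00) = 46.836545
converged: |Δa| < 1e-12 after 5 iterations
sag = a·(cosh(S/(2a)) − 1) = 46.836545·(cosh(1.297502) − 1) = 45.275831
T_max/T_min = cosh(S/(2a)) = 1.966677

a=46.837 sag=45.276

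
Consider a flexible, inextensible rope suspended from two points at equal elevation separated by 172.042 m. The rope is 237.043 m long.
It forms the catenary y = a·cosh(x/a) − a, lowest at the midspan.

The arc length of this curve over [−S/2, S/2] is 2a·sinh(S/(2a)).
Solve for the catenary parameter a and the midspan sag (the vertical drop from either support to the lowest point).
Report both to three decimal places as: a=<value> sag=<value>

seed: a₀ = √(S³/(24(L−S))) = √(172.042³/(24·65.001)) = 57.132876
iter 1: u=1.505630  f(a)=+7.778e+00  f'(a)=-2.835e+00  a ← 57.132876 − (+7.778e+00/-2.835e+00) = 59.876636
iter 2: u=1.436637  f(a)=+5.954e-01  f'(a)=-2.416e+00  a ← 59.876636 − (+5.954e-01/-2.416e+00) = 60.123082
iter 3: u=1.430748  f(a)=+4.128e-03  f'(a)=-2.383e+00  a ← 60.123082 − (+4.128e-03/-2.383e+00) = 60.124815
iter 4: u=1.430707  f(a)=+2.015e-07  f'(a)=-2.382e+00  a ← 60.124815 − (+2.015e-07/-2.382e+00) = 60.124815
iter 5: u=1.430707  f(a)=+5.684e-14  f'(a)=-2.382e+00  a ← 60.124815 − (+5.684e-14/-2.382e+00) = 60.124815
converged: |Δa| < 1e-12 after 5 iterations
sag = a·(cosh(S/(2a)) − 1) = 60.124815·(cosh(1.430707) − 1) = 72.774919
T_max/T_min = cosh(S/(2a)) = 2.210397

a=60.125 sag=72.775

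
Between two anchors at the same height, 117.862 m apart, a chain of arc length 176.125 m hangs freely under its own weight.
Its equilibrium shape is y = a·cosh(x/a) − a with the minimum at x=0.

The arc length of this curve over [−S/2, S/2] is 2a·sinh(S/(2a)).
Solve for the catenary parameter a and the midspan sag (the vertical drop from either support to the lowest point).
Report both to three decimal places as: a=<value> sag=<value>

a=36.513 sag=58.819

seed: a₀ = √(S³/(24(L−S))) = √(117.862³/(24·58.263)) = 34.218319
iter 1: u=1.722206  f(a)=+9.276e+00  f'(a)=-4.528e+00  a ← 34.218319 − (+9.276e+00/-4.528e+00) = 36.266778
iter 2: u=1.624931  f(a)=+8.983e-01  f'(a)=-3.690e+00  a ← 36.266778 − (+8.983e-01/-3.690e+00) = 36.510191
iter 3: u=1.614097  f(a)=+1.042e-02  f'(a)=-3.605e+00  a ← 36.510191 − (+1.042e-02/-3.605e+00) = 36.513080
iter 4: u=1.613970  f(a)=+1.437e-06  f'(a)=-3.604e+00  a ← 36.513080 − (+1.437e-06/-3.604e+00) = 36.513081
iter 5: u=1.613970  f(a)=+0.000e+00  f'(a)=-3.604e+00  a ← 36.513081 − (+0.000e+00/-3.604e+00) = 36.513081
converged: |Δa| < 1e-12 after 5 iterations
sag = a·(cosh(S/(2a)) − 1) = 36.513081·(cosh(1.613970) − 1) = 58.819017
T_max/T_min = cosh(S/(2a)) = 2.610903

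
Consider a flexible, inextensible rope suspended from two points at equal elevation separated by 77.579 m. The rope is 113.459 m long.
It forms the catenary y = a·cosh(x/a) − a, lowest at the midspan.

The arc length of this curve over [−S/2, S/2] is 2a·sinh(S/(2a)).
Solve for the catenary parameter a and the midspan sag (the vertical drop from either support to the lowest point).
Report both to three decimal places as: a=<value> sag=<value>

seed: a₀ = √(S³/(24(L−S))) = √(77.579³/(24·35.880)) = 23.285439
iter 1: u=1.665826  f(a)=+5.320e+00  f'(a)=-4.026e+00  a ← 23.285439 − (+5.320e+00/-4.026e+00) = 24.606848
iter 2: u=1.576370  f(a)=+4.865e-01  f'(a)=-3.321e+00  a ← 24.606848 − (+4.865e-01/-3.321e+00) = 24.753345
iter 3: u=1.567041  f(a)=+4.971e-03  f'(a)=-3.253e+00  a ← 24.753345 − (+4.971e-03/-3.253e+00) = 24.754873
iter 4: u=1.566944  f(a)=+5.309e-07  f'(a)=-3.252e+00  a ← 24.754873 − (+5.309e-07/-3.252e+00) = 24.754873
iter 5: u=1.566944  f(a)=+0.000e+00  f'(a)=-3.252e+00  a ← 24.754873 − (+0.000e+00/-3.252e+00) = 24.754873
converged: |Δa| < 1e-12 after 5 iterations
sag = a·(cosh(S/(2a)) − 1) = 24.754873·(cosh(1.566944) − 1) = 37.140522
T_max/T_min = cosh(S/(2a)) = 2.500332

a=24.755 sag=37.141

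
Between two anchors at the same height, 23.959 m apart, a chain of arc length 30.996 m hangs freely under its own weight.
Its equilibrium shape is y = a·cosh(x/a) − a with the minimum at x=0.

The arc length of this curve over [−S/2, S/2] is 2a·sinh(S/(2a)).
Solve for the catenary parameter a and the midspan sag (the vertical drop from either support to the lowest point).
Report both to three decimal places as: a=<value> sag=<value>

seed: a₀ = √(S³/(24(L−S))) = √(23.959³/(24·7.037)) = 9.024095
iter 1: u=1.327502  f(a)=+6.467e-01  f'(a)=-1.852e+00  a ← 9.024095 − (+6.467e-01/-1.852e+00) = 9.373232
iter 2: u=1.278054  f(a)=+3.943e-02  f'(a)=-1.633e+00  a ← 9.373232 − (+3.943e-02/-1.633e+00) = 9.397380
iter 3: u=1.274770  f(a)=+1.676e-04  f'(a)=-1.619e+00  a ← 9.397380 − (+1.676e-04/-1.619e+00) = 9.397483
iter 4: u=1.274756  f(a)=+3.056e-09  f'(a)=-1.619e+00  a ← 9.397483 − (+3.056e-09/-1.619e+00) = 9.397483
iter 5: u=1.274756  f(a)=-1.066e-14  f'(a)=-1.619e+00  a ← 9.397483 − (-1.066e-14/-1.619e+00) = 9.397483
converged: |Δa| < 1e-12 after 5 iterations
sag = a·(cosh(S/(2a)) − 1) = 9.397483·(cosh(1.274756) − 1) = 8.727105
T_max/T_min = cosh(S/(2a)) = 1.928664

a=9.397 sag=8.727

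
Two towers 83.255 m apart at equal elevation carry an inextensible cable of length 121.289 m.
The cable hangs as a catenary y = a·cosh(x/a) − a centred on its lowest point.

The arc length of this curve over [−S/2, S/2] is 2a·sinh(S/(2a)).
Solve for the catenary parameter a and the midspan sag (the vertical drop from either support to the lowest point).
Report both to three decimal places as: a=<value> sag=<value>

a=26.712 sag=39.555

seed: a₀ = √(S³/(24(L−S))) = √(83.255³/(24·38.034)) = 25.143392
iter 1: u=1.655604  f(a)=+5.566e+00  f'(a)=-3.940e+00  a ← 25.143392 − (+5.566e+00/-3.940e+00) = 26.556080
iter 2: u=1.567532  f(a)=+5.036e-01  f'(a)=-3.257e+00  a ← 26.556080 − (+5.036e-01/-3.257e+00) = 26.710700
iter 3: u=1.558458  f(a)=+5.027e-03  f'(a)=-3.192e+00  a ← 26.710700 − (+5.027e-03/-3.192e+00) = 26.712275
iter 4: u=1.558366  f(a)=+5.120e-07  f'(a)=-3.191e+00  a ← 26.712275 − (+5.120e-07/-3.191e+00) = 26.712275
iter 5: u=1.558366  f(a)=+1.421e-14  f'(a)=-3.191e+00  a ← 26.712275 − (+1.421e-14/-3.191e+00) = 26.712275
converged: |Δa| < 1e-12 after 5 iterations
sag = a·(cosh(S/(2a)) − 1) = 26.712275·(cosh(1.558366) − 1) = 39.554617
T_max/T_min = cosh(S/(2a)) = 2.480766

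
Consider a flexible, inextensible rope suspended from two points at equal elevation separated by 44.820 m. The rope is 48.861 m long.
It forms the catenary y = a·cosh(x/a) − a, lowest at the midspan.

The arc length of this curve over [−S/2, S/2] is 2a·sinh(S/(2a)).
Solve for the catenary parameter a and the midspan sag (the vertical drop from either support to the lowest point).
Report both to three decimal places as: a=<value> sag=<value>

a=30.873 sag=8.497

seed: a₀ = √(S³/(24(L−S))) = √(44.820³/(24·4.041)) = 30.468967
iter 1: u=0.735502  f(a)=+1.107e-01  f'(a)=-2.799e-01  a ← 30.468967 − (+1.107e-01/-2.799e-01) = 30.864562
iter 2: u=0.726075  f(a)=+2.193e-03  f'(a)=-2.689e-01  a ← 30.864562 − (+2.193e-03/-2.689e-01) = 30.872719
iter 3: u=0.725884  f(a)=+8.992e-07  f'(a)=-2.687e-01  a ← 30.872719 − (+8.992e-07/-2.687e-01) = 30.872722
iter 4: u=0.725884  f(a)=+1.563e-13  f'(a)=-2.687e-01  a ← 30.872722 − (+1.563e-13/-2.687e-01) = 30.872722
converged: |Δa| < 1e-12 after 4 iterations
sag = a·(cosh(S/(2a)) − 1) = 30.872722·(cosh(0.725884) − 1) = 8.496991
T_max/T_min = cosh(S/(2a)) = 1.275226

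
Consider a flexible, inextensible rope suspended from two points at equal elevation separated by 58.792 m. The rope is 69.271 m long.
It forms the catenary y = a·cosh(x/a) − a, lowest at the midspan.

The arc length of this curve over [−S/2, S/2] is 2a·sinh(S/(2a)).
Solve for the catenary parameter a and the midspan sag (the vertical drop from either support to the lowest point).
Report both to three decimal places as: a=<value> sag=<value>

a=29.156 sag=16.117

seed: a₀ = √(S³/(24(L−S))) = √(58.792³/(24·10.479)) = 28.425742
iter 1: u=1.034133  f(a)=+5.748e-01  f'(a)=-8.192e-01  a ← 28.425742 − (+5.748e-01/-8.192e-01) = 29.127406
iter 2: u=1.009221  f(a)=+2.197e-02  f'(a)=-7.577e-01  a ← 29.127406 − (+2.197e-02/-7.577e-01) = 29.156405
iter 3: u=1.008218  f(a)=+3.493e-05  f'(a)=-7.553e-01  a ← 29.156405 − (+3.493e-05/-7.553e-01) = 29.156451
iter 4: u=1.008216  f(a)=+8.858e-11  f'(a)=-7.553e-01  a ← 29.156451 − (+8.858e-11/-7.553e-01) = 29.156451
iter 5: u=1.008216  f(a)=+0.000e+00  f'(a)=-7.553e-01  a ← 29.156451 − (+0.000e+00/-7.553e-01) = 29.156451
converged: |Δa| < 1e-12 after 5 iterations
sag = a·(cosh(S/(2a)) − 1) = 29.156451·(cosh(1.008216) − 1) = 16.117344
T_max/T_min = cosh(S/(2a)) = 1.552788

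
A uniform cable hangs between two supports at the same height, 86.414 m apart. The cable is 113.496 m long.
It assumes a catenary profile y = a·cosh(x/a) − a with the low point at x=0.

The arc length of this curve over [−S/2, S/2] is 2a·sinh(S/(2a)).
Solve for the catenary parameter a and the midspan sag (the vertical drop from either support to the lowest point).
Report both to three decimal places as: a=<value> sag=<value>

a=32.894 sag=32.698

seed: a₀ = √(S³/(24(L−S))) = √(86.414³/(24·27.082)) = 31.508678
iter 1: u=1.371273  f(a)=+2.663e+00  f'(a)=-2.065e+00  a ← 31.508678 − (+2.663e+00/-2.065e+00) = 32.798555
iter 2: u=1.317345  f(a)=+1.723e-01  f'(a)=-1.805e+00  a ← 32.798555 − (+1.723e-01/-1.805e+00) = 32.893970
iter 3: u=1.313523  f(a)=+8.311e-04  f'(a)=-1.788e+00  a ← 32.893970 − (+8.311e-04/-1.788e+00) = 32.894435
iter 4: u=1.313505  f(a)=+1.955e-08  f'(a)=-1.788e+00  a ← 32.894435 − (+1.955e-08/-1.788e+00) = 32.894435
iter 5: u=1.313505  f(a)=-2.842e-14  f'(a)=-1.788e+00  a ← 32.894435 − (-2.842e-14/-1.788e+00) = 32.894435
converged: |Δa| < 1e-12 after 5 iterations
sag = a·(cosh(S/(2a)) − 1) = 32.894435·(cosh(1.313505) − 1) = 32.698090
T_max/T_min = cosh(S/(2a)) = 1.994031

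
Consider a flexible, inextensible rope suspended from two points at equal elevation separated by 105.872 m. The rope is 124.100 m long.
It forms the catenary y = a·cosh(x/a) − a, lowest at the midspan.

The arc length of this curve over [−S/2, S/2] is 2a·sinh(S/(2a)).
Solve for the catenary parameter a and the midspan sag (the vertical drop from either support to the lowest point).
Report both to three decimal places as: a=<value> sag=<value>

a=53.378 sag=28.472

seed: a₀ = √(S³/(24(L−S))) = √(105.872³/(24·18.228)) = 52.083066
iter 1: u=1.016376  f(a)=+9.650e-01  f'(a)=-7.750e-01  a ← 52.083066 − (+9.650e-01/-7.750e-01) = 53.328235
iter 2: u=0.992645  f(a)=+3.569e-02  f'(a)=-7.186e-01  a ← 53.328235 − (+3.569e-02/-7.186e-01) = 53.377900
iter 3: u=0.991721  f(a)=+5.297e-05  f'(a)=-7.165e-01  a ← 53.377900 − (+5.297e-05/-7.165e-01) = 53.377974
iter 4: u=0.991720  f(a)=+1.171e-10  f'(a)=-7.165e-01  a ← 53.377974 − (+1.171e-10/-7.165e-01) = 53.377974
iter 5: u=0.991720  f(a)=-1.421e-14  f'(a)=-7.165e-01  a ← 53.377974 − (-1.421e-14/-7.165e-01) = 53.377974
converged: |Δa| < 1e-12 after 5 iterations
sag = a·(cosh(S/(2a)) − 1) = 53.377974·(cosh(0.991720) − 1) = 28.471954
T_max/T_min = cosh(S/(2a)) = 1.533403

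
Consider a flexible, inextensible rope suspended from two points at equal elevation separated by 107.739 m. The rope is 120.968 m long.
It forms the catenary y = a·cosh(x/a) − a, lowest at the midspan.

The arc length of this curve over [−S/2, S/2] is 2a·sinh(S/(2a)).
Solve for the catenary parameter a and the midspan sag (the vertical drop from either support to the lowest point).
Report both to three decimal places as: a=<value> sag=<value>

seed: a₀ = √(S³/(24(L−S))) = √(107.739³/(24·13.229)) = 62.761062
iter 1: u=0.858327  f(a)=+4.959e-01  f'(a)=-4.535e-01  a ← 62.761062 − (+4.959e-01/-4.535e-01) = 63.854763
iter 2: u=0.843625  f(a)=+1.326e-02  f'(a)=-4.295e-01  a ← 63.854763 − (+1.326e-02/-4.295e-01) = 63.885638
iter 3: u=0.843218  f(a)=+1.006e-05  f'(a)=-4.288e-01  a ← 63.885638 − (+1.006e-05/-4.288e-01) = 63.885662
iter 4: u=0.843217  f(a)=+5.798e-12  f'(a)=-4.288e-01  a ← 63.885662 − (+5.798e-12/-4.288e-01) = 63.885662
converged: |Δa| < 1e-12 after 4 iterations
sag = a·(cosh(S/(2a)) − 1) = 63.885662·(cosh(0.843217) − 1) = 24.089858
T_max/T_min = cosh(S/(2a)) = 1.377078

a=63.886 sag=24.090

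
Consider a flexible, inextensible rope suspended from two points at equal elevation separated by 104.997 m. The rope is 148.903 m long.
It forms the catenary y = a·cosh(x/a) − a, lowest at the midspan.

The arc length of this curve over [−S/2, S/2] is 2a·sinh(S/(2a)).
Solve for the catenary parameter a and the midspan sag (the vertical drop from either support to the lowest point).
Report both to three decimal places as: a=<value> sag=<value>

seed: a₀ = √(S³/(24(L−S))) = √(104.997³/(24·43.906)) = 33.143455
iter 1: u=1.583978  f(a)=+5.849e+00  f'(a)=-3.377e+00  a ← 33.143455 − (+5.849e+00/-3.377e+00) = 34.875590
iter 2: u=1.505308  f(a)=+4.898e-01  f'(a)=-2.833e+00  a ← 34.875590 − (+4.898e-01/-2.833e+00) = 35.048491
iter 3: u=1.497882  f(a)=+4.128e-03  f'(a)=-2.785e+00  a ← 35.048491 − (+4.128e-03/-2.785e+00) = 35.049973
iter 4: u=1.497819  f(a)=+2.988e-07  f'(a)=-2.785e+00  a ← 35.049973 − (+2.988e-07/-2.785e+00) = 35.049974
iter 5: u=1.497819  f(a)=+0.000e+00  f'(a)=-2.785e+00  a ← 35.049974 − (+0.000e+00/-2.785e+00) = 35.049974
converged: |Δa| < 1e-12 after 5 iterations
sag = a·(cosh(S/(2a)) − 1) = 35.049974·(cosh(1.497819) − 1) = 47.239312
T_max/T_min = cosh(S/(2a)) = 2.347770

a=35.050 sag=47.239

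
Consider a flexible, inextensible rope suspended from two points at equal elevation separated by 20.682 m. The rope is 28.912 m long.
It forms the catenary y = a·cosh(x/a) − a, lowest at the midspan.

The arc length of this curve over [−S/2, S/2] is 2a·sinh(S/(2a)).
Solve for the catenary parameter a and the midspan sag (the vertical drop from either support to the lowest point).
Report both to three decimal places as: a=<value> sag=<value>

seed: a₀ = √(S³/(24(L−S))) = √(20.682³/(24·8.230)) = 6.692421
iter 1: u=1.545181  f(a)=+1.040e+00  f'(a)=-3.099e+00  a ← 6.692421 − (+1.040e+00/-3.099e+00) = 7.028081
iter 2: u=1.471383  f(a)=+8.338e-02  f'(a)=-2.620e+00  a ← 7.028081 − (+8.338e-02/-2.620e+00) = 7.059901
iter 3: u=1.464751  f(a)=+6.389e-04  f'(a)=-2.580e+00  a ← 7.059901 − (+6.389e-04/-2.580e+00) = 7.060149
iter 4: u=1.464700  f(a)=+3.815e-08  f'(a)=-2.580e+00  a ← 7.060149 − (+3.815e-08/-2.580e+00) = 7.060149
iter 5: u=1.464700  f(a)=+7.105e-15  f'(a)=-2.580e+00  a ← 7.060149 − (+7.105e-15/-2.580e+00) = 7.060149
converged: |Δa| < 1e-12 after 5 iterations
sag = a·(cosh(S/(2a)) − 1) = 7.060149·(cosh(1.464700) − 1) = 9.027786
T_max/T_min = cosh(S/(2a)) = 2.278696

a=7.060 sag=9.028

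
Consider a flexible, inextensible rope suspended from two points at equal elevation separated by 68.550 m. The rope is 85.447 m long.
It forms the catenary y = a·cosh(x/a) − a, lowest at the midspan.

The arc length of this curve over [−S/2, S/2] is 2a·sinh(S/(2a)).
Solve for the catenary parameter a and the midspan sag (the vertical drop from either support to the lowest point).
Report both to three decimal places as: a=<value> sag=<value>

a=29.172 sag=22.561

seed: a₀ = √(S³/(24(L−S))) = √(68.550³/(24·16.897)) = 28.183879
iter 1: u=1.216121  f(a)=+1.294e+00  f'(a)=-1.386e+00  a ← 28.183879 − (+1.294e+00/-1.386e+00) = 29.117782
iter 2: u=1.177116  f(a)=+6.712e-02  f'(a)=-1.246e+00  a ← 29.117782 − (+6.712e-02/-1.246e+00) = 29.171667
iter 3: u=1.174941  f(a)=+2.023e-04  f'(a)=-1.238e+00  a ← 29.171667 − (+2.023e-04/-1.238e+00) = 29.171831
iter 4: u=1.174935  f(a)=+1.851e-09  f'(a)=-1.238e+00  a ← 29.171831 − (+1.851e-09/-1.238e+00) = 29.171831
iter 5: u=1.174935  f(a)=+0.000e+00  f'(a)=-1.238e+00  a ← 29.171831 − (+0.000e+00/-1.238e+00) = 29.171831
converged: |Δa| < 1e-12 after 5 iterations
sag = a·(cosh(S/(2a)) − 1) = 29.171831·(cosh(1.174935) − 1) = 22.561071
T_max/T_min = cosh(S/(2a)) = 1.773386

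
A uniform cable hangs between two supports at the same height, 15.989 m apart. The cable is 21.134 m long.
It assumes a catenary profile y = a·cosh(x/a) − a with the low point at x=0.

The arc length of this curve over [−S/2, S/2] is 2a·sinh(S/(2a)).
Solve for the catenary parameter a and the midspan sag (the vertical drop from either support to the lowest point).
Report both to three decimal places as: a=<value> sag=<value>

a=6.013 sag=6.145

seed: a₀ = √(S³/(24(L−S))) = √(15.989³/(24·5.145)) = 5.753520
iter 1: u=1.389497  f(a)=+5.201e-01  f'(a)=-2.158e+00  a ← 5.753520 − (+5.201e-01/-2.158e+00) = 5.994493
iter 2: u=1.333641  f(a)=+3.446e-02  f'(a)=-1.881e+00  a ← 5.994493 − (+3.446e-02/-1.881e+00) = 6.012813
iter 3: u=1.329577  f(a)=+1.750e-04  f'(a)=-1.862e+00  a ← 6.012813 − (+1.750e-04/-1.862e+00) = 6.012907
iter 4: u=1.329557  f(a)=+4.565e-09  f'(a)=-1.862e+00  a ← 6.012907 − (+4.565e-09/-1.862e+00) = 6.012907
iter 5: u=1.329557  f(a)=-3.553e-15  f'(a)=-1.862e+00  a ← 6.012907 − (-3.553e-15/-1.862e+00) = 6.012907
converged: |Δa| < 1e-12 after 5 iterations
sag = a·(cosh(S/(2a)) − 1) = 6.012907·(cosh(1.329557) − 1) = 6.145075
T_max/T_min = cosh(S/(2a)) = 2.021981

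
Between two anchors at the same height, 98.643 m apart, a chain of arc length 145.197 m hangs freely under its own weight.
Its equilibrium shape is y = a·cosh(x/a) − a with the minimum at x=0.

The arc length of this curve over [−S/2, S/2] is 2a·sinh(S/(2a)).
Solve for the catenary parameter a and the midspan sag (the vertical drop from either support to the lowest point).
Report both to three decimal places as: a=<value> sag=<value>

a=31.194 sag=47.822

seed: a₀ = √(S³/(24(L−S))) = √(98.643³/(24·46.554)) = 29.309964
iter 1: u=1.682755  f(a)=+7.054e+00  f'(a)=-4.172e+00  a ← 29.309964 − (+7.054e+00/-4.172e+00) = 31.000625
iter 2: u=1.590984  f(a)=+6.563e-01  f'(a)=-3.429e+00  a ← 31.000625 − (+6.563e-01/-3.429e+00) = 31.192050
iter 3: u=1.581220  f(a)=+6.971e-03  f'(a)=-3.356e+00  a ← 31.192050 − (+6.971e-03/-3.356e+00) = 31.194127
iter 4: u=1.581115  f(a)=+8.047e-07  f'(a)=-3.355e+00  a ← 31.194127 − (+8.047e-07/-3.355e+00) = 31.194127
iter 5: u=1.581115  f(a)=+0.000e+00  f'(a)=-3.355e+00  a ← 31.194127 − (+0.000e+00/-3.355e+00) = 31.194127
converged: |Δa| < 1e-12 after 5 iterations
sag = a·(cosh(S/(2a)) − 1) = 31.194127·(cosh(1.581115) − 1) = 47.822427
T_max/T_min = cosh(S/(2a)) = 2.533059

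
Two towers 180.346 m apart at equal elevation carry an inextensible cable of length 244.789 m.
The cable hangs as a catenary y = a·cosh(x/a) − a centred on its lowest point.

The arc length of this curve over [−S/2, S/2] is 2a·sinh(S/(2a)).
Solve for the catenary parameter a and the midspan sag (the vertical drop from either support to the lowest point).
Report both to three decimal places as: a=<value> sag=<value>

seed: a₀ = √(S³/(24(L−S))) = √(180.346³/(24·64.443)) = 61.583771
iter 1: u=1.464233  f(a)=+7.272e+00  f'(a)=-2.577e+00  a ← 61.583771 − (+7.272e+00/-2.577e+00) = 64.405145
iter 2: u=1.400090  f(a)=+5.296e-01  f'(a)=-2.214e+00  a ← 64.405145 − (+5.296e-01/-2.214e+00) = 64.644293
iter 3: u=1.394910  f(a)=+3.296e-03  f'(a)=-2.187e+00  a ← 64.644293 − (+3.296e-03/-2.187e+00) = 64.645800
iter 4: u=1.394878  f(a)=+1.295e-07  f'(a)=-2.187e+00  a ← 64.645800 − (+1.295e-07/-2.187e+00) = 64.645800
iter 5: u=1.394878  f(a)=+0.000e+00  f'(a)=-2.187e+00  a ← 64.645800 − (+0.000e+00/-2.187e+00) = 64.645800
converged: |Δa| < 1e-12 after 5 iterations
sag = a·(cosh(S/(2a)) − 1) = 64.645800·(cosh(1.394878) − 1) = 73.772021
T_max/T_min = cosh(S/(2a)) = 2.141173

a=64.646 sag=73.772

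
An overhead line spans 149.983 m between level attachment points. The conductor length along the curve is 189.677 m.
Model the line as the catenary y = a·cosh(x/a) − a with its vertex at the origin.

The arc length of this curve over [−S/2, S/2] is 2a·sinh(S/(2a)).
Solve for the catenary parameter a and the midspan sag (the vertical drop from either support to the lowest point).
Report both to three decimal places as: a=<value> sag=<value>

a=61.742 sag=51.423

seed: a₀ = √(S³/(24(L−S))) = √(149.983³/(24·39.694)) = 59.510692
iter 1: u=1.260135  f(a)=+3.273e+00  f'(a)=-1.558e+00  a ← 59.510692 − (+3.273e+00/-1.558e+00) = 61.611428
iter 2: u=1.217169  f(a)=+1.813e-01  f'(a)=-1.390e+00  a ← 61.611428 − (+1.813e-01/-1.390e+00) = 61.741876
iter 3: u=1.214597  f(a)=+6.285e-04  f'(a)=-1.380e+00  a ← 61.741876 − (+6.285e-04/-1.380e+00) = 61.742331
iter 4: u=1.214588  f(a)=+7.609e-09  f'(a)=-1.380e+00  a ← 61.742331 − (+7.609e-09/-1.380e+00) = 61.742331
iter 5: u=1.214588  f(a)=-5.684e-14  f'(a)=-1.380e+00  a ← 61.742331 − (-5.684e-14/-1.380e+00) = 61.742331
converged: |Δa| < 1e-12 after 5 iterations
sag = a·(cosh(S/(2a)) − 1) = 61.742331·(cosh(1.214588) − 1) = 51.423284
T_max/T_min = cosh(S/(2a)) = 1.832869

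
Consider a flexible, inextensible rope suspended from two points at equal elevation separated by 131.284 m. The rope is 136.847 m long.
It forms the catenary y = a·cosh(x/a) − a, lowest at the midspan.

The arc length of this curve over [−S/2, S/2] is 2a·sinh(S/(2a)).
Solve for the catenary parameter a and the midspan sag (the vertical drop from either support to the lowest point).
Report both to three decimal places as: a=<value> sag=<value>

a=131.003 sag=16.793

seed: a₀ = √(S³/(24(L−S))) = √(131.284³/(24·5.563)) = 130.183982
iter 1: u=0.504225  f(a)=+7.115e-02  f'(a)=-8.766e-02  a ← 130.183982 − (+7.115e-02/-8.766e-02) = 130.995642
iter 2: u=0.501101  f(a)=+6.709e-04  f'(a)=-8.601e-02  a ← 130.995642 − (+6.709e-04/-8.601e-02) = 131.003442
iter 3: u=0.501071  f(a)=+6.091e-08  f'(a)=-8.599e-02  a ← 131.003442 − (+6.091e-08/-8.599e-02) = 131.003443
iter 4: u=0.501071  f(a)=+0.000e+00  f'(a)=-8.599e-02  a ← 131.003443 − (+0.000e+00/-8.599e-02) = 131.003443
converged: |Δa| < 1e-12 after 4 iterations
sag = a·(cosh(S/(2a)) − 1) = 131.003443·(cosh(0.501071) − 1) = 16.792624
T_max/T_min = cosh(S/(2a)) = 1.128185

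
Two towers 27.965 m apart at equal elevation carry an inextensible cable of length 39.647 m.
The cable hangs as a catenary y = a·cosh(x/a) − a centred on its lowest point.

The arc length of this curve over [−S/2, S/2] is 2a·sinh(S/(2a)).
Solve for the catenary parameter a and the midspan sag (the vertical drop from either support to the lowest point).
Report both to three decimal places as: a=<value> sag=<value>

seed: a₀ = √(S³/(24(L−S))) = √(27.965³/(24·11.682)) = 8.831979
iter 1: u=1.583167  f(a)=+1.554e+00  f'(a)=-3.371e+00  a ← 8.831979 − (+1.554e+00/-3.371e+00) = 9.293163
iter 2: u=1.504601  f(a)=+1.301e-01  f'(a)=-2.828e+00  a ← 9.293163 − (+1.301e-01/-2.828e+00) = 9.339150
iter 3: u=1.497192  f(a)=+1.094e-03  f'(a)=-2.781e+00  a ← 9.339150 − (+1.094e-03/-2.781e+00) = 9.339543
iter 4: u=1.497129  f(a)=+7.886e-08  f'(a)=-2.780e+00  a ← 9.339543 − (+7.886e-08/-2.780e+00) = 9.339543
iter 5: u=1.497129  f(a)=+7.105e-15  f'(a)=-2.780e+00  a ← 9.339543 − (+7.105e-15/-2.780e+00) = 9.339543
converged: |Δa| < 1e-12 after 5 iterations
sag = a·(cosh(S/(2a)) − 1) = 9.339543·(cosh(1.497129) − 1) = 12.573882
T_max/T_min = cosh(S/(2a)) = 2.346306

a=9.340 sag=12.574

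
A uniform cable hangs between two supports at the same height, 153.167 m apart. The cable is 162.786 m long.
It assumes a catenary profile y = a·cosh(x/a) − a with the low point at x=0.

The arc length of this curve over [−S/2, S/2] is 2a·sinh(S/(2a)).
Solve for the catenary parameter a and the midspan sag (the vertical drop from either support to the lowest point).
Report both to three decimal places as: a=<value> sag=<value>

seed: a₀ = √(S³/(24(L−S))) = √(153.167³/(24·9.619)) = 124.760534
iter 1: u=0.613844  f(a)=+1.829e-01  f'(a)=-1.601e-01  a ← 124.760534 − (+1.829e-01/-1.601e-01) = 125.902768
iter 2: u=0.608275  f(a)=+2.542e-03  f'(a)=-1.557e-01  a ← 125.902768 − (+2.542e-03/-1.557e-01) = 125.919096
iter 3: u=0.608196  f(a)=+5.064e-07  f'(a)=-1.556e-01  a ← 125.919096 − (+5.064e-07/-1.556e-01) = 125.919099
iter 4: u=0.608196  f(a)=+0.000e+00  f'(a)=-1.556e-01  a ← 125.919099 − (+0.000e+00/-1.556e-01) = 125.919099
converged: |Δa| < 1e-12 after 4 iterations
sag = a·(cosh(S/(2a)) − 1) = 125.919099·(cosh(0.608196) − 1) = 24.015687
T_max/T_min = cosh(S/(2a)) = 1.190723

a=125.919 sag=24.016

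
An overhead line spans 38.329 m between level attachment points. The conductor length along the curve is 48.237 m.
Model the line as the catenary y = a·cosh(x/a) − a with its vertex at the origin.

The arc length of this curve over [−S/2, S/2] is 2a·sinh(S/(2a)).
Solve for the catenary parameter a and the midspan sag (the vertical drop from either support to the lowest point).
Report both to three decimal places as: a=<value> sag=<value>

seed: a₀ = √(S³/(24(L−S))) = √(38.329³/(24·9.908)) = 15.388370
iter 1: u=1.245389  f(a)=+7.974e-01  f'(a)=-1.499e+00  a ← 15.388370 − (+7.974e-01/-1.499e+00) = 15.920353
iter 2: u=1.203774  f(a)=+4.321e-02  f'(a)=-1.340e+00  a ← 15.920353 − (+4.321e-02/-1.340e+00) = 15.952593
iter 3: u=1.201341  f(a)=+1.430e-04  f'(a)=-1.332e+00  a ← 15.952593 − (+1.430e-04/-1.332e+00) = 15.952700
iter 4: u=1.201333  f(a)=+1.578e-09  f'(a)=-1.331e+00  a ← 15.952700 − (+1.578e-09/-1.331e+00) = 15.952700
iter 5: u=1.201333  f(a)=+7.105e-15  f'(a)=-1.331e+00  a ← 15.952700 − (+7.105e-15/-1.331e+00) = 15.952700
converged: |Δa| < 1e-12 after 5 iterations
sag = a·(cosh(S/(2a)) − 1) = 15.952700·(cosh(1.201333) − 1) = 12.964262
T_max/T_min = cosh(S/(2a)) = 1.812669

a=15.953 sag=12.964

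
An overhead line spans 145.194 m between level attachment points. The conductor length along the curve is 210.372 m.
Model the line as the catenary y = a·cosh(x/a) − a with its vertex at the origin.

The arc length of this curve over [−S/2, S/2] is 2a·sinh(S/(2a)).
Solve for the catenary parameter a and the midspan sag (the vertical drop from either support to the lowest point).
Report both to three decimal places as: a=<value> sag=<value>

seed: a₀ = √(S³/(24(L−S))) = √(145.194³/(24·65.178)) = 44.235085
iter 1: u=1.641163  f(a)=+9.362e+00  f'(a)=-3.821e+00  a ← 44.235085 − (+9.362e+00/-3.821e+00) = 46.685314
iter 2: u=1.555029  f(a)=+8.342e-01  f'(a)=-3.168e+00  a ← 46.685314 − (+8.342e-01/-3.168e+00) = 46.948645
iter 3: u=1.546307  f(a)=+8.053e-03  f'(a)=-3.107e+00  a ← 46.948645 − (+8.053e-03/-3.107e+00) = 46.951237
iter 4: u=1.546221  f(a)=+7.666e-07  f'(a)=-3.106e+00  a ← 46.951237 − (+7.666e-07/-3.106e+00) = 46.951237
iter 5: u=1.546221  f(a)=+0.000e+00  f'(a)=-3.106e+00  a ← 46.951237 − (+0.000e+00/-3.106e+00) = 46.951237
converged: |Δa| < 1e-12 after 5 iterations
sag = a·(cosh(S/(2a)) − 1) = 46.951237·(cosh(1.546221) − 1) = 68.237795
T_max/T_min = cosh(S/(2a)) = 2.453376

a=46.951 sag=68.238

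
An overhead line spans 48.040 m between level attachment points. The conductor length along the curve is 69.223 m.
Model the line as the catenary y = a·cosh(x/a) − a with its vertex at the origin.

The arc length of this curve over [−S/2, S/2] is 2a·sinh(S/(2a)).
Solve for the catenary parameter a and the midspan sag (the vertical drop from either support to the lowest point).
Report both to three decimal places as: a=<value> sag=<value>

a=15.659 sag=22.330

seed: a₀ = √(S³/(24(L−S))) = √(48.040³/(24·21.183)) = 14.767438
iter 1: u=1.626552  f(a)=+2.985e+00  f'(a)=-3.703e+00  a ← 14.767438 − (+2.985e+00/-3.703e+00) = 15.573577
iter 2: u=1.542356  f(a)=+2.619e-01  f'(a)=-3.080e+00  a ← 15.573577 − (+2.619e-01/-3.080e+00) = 15.658616
iter 3: u=1.533980  f(a)=+2.443e-03  f'(a)=-3.022e+00  a ← 15.658616 − (+2.443e-03/-3.022e+00) = 15.659424
iter 4: u=1.533901  f(a)=+2.171e-07  f'(a)=-3.022e+00  a ← 15.659424 − (+2.171e-07/-3.022e+00) = 15.659424
iter 5: u=1.533901  f(a)=+1.421e-14  f'(a)=-3.022e+00  a ← 15.659424 − (+1.421e-14/-3.022e+00) = 15.659424
converged: |Δa| < 1e-12 after 5 iterations
sag = a·(cosh(S/(2a)) − 1) = 15.659424·(cosh(1.533901) − 1) = 22.329699
T_max/T_min = cosh(S/(2a)) = 2.425959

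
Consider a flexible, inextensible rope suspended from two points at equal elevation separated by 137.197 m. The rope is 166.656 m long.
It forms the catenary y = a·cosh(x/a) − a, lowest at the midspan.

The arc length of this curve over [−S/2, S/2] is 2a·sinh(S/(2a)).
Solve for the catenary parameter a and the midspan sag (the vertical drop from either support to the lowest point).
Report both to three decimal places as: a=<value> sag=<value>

a=62.294 sag=41.745

seed: a₀ = √(S³/(24(L−S))) = √(137.197³/(24·29.459)) = 60.436917
iter 1: u=1.135043  f(a)=+1.957e+00  f'(a)=-1.106e+00  a ← 60.436917 − (+1.957e+00/-1.106e+00) = 62.205655
iter 2: u=1.102770  f(a)=+8.919e-02  f'(a)=-1.008e+00  a ← 62.205655 − (+8.919e-02/-1.008e+00) = 62.294174
iter 3: u=1.101202  f(a)=+2.049e-04  f'(a)=-1.003e+00  a ← 62.294174 − (+2.049e-04/-1.003e+00) = 62.294378
iter 4: u=1.101199  f(a)=+1.087e-09  f'(a)=-1.003e+00  a ← 62.294378 − (+1.087e-09/-1.003e+00) = 62.294378
iter 5: u=1.101199  f(a)=+0.000e+00  f'(a)=-1.003e+00  a ← 62.294378 − (+0.000e+00/-1.003e+00) = 62.294378
converged: |Δa| < 1e-12 after 5 iterations
sag = a·(cosh(S/(2a)) − 1) = 62.294378·(cosh(1.101199) − 1) = 41.744774
T_max/T_min = cosh(S/(2a)) = 1.670121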